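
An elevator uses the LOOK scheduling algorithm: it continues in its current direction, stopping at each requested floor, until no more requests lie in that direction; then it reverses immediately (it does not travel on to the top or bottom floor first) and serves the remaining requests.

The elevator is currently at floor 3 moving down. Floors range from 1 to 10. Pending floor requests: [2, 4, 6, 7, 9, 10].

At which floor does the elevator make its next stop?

Answer: 2

Derivation:
Current floor: 3, direction: down
Requests above: [4, 6, 7, 9, 10]
Requests below: [2]
Moving down and requests lie below → nearest below is max([2]) = 2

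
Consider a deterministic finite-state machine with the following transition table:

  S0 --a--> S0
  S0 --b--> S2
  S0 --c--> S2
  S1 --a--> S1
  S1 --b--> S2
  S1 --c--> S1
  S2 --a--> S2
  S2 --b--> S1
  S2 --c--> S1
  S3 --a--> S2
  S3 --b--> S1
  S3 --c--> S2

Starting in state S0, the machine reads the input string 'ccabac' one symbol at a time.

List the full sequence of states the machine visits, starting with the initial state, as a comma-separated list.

Answer: S0, S2, S1, S1, S2, S2, S1

Derivation:
Start: S0
  read 'c': S0 --c--> S2
  read 'c': S2 --c--> S1
  read 'a': S1 --a--> S1
  read 'b': S1 --b--> S2
  read 'a': S2 --a--> S2
  read 'c': S2 --c--> S1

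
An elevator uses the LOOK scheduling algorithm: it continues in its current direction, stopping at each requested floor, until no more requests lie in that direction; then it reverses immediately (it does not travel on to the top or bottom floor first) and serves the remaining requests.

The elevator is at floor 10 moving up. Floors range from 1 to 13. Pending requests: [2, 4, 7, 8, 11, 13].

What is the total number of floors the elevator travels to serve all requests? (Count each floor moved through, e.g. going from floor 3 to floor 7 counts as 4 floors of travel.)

Answer: 14

Derivation:
Start at floor 10 moving up, LOOK stop order: [11, 13, 8, 7, 4, 2]
  10 → 11: |11-10| = 1, total = 1
  11 → 13: |13-11| = 2, total = 3
  13 → 8: |8-13| = 5, total = 8
  8 → 7: |7-8| = 1, total = 9
  7 → 4: |4-7| = 3, total = 12
  4 → 2: |2-4| = 2, total = 14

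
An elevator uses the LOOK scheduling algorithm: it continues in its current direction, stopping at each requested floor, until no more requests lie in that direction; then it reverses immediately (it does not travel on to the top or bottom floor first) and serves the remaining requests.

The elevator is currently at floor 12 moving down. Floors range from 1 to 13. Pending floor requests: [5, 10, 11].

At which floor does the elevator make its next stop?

Current floor: 12, direction: down
Requests above: []
Requests below: [5, 10, 11]
Moving down and requests lie below → nearest below is max([5, 10, 11]) = 11

Answer: 11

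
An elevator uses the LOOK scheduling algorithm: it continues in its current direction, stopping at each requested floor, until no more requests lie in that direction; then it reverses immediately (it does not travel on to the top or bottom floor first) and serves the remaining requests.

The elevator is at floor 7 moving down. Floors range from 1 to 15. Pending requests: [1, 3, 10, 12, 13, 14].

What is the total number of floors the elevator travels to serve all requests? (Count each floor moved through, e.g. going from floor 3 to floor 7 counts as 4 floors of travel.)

Start at floor 7 moving down, LOOK stop order: [3, 1, 10, 12, 13, 14]
  7 → 3: |3-7| = 4, total = 4
  3 → 1: |1-3| = 2, total = 6
  1 → 10: |10-1| = 9, total = 15
  10 → 12: |12-10| = 2, total = 17
  12 → 13: |13-12| = 1, total = 18
  13 → 14: |14-13| = 1, total = 19

Answer: 19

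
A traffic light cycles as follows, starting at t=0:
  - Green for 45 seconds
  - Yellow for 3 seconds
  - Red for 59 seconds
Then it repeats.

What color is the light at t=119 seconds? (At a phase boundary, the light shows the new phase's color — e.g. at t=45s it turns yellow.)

Answer: green

Derivation:
Cycle length = 45 + 3 + 59 = 107s
t = 119, phase_t = 119 mod 107 = 12
12 < 45 (green end) → GREEN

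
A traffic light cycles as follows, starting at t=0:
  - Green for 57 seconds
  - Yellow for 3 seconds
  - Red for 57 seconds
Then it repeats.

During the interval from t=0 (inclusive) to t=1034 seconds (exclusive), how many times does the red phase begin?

Answer: 9

Derivation:
Cycle = 57+3+57 = 117s
red phase starts at t = k*117 + 60 for k=0,1,2,...
Need k*117+60 < 1034 → k < 8.325
k ∈ {0, ..., 8} → 9 starts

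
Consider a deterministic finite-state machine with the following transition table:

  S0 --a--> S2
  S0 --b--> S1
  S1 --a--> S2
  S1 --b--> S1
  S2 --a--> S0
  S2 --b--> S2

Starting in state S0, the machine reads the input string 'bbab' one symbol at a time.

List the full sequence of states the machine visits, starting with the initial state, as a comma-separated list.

Start: S0
  read 'b': S0 --b--> S1
  read 'b': S1 --b--> S1
  read 'a': S1 --a--> S2
  read 'b': S2 --b--> S2

Answer: S0, S1, S1, S2, S2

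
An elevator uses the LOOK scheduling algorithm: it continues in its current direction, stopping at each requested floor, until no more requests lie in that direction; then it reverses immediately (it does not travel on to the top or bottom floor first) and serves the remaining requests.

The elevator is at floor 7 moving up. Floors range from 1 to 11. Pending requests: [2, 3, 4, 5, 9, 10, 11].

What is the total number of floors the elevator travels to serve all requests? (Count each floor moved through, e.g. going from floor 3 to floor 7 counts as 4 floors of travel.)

Start at floor 7 moving up, LOOK stop order: [9, 10, 11, 5, 4, 3, 2]
  7 → 9: |9-7| = 2, total = 2
  9 → 10: |10-9| = 1, total = 3
  10 → 11: |11-10| = 1, total = 4
  11 → 5: |5-11| = 6, total = 10
  5 → 4: |4-5| = 1, total = 11
  4 → 3: |3-4| = 1, total = 12
  3 → 2: |2-3| = 1, total = 13

Answer: 13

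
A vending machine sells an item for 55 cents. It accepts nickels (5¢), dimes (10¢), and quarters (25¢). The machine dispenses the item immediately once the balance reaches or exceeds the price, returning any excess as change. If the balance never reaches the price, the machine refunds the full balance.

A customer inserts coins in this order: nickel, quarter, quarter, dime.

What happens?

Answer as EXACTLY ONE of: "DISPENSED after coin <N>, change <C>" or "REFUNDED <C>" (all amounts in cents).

Answer: DISPENSED after coin 3, change 0

Derivation:
Price: 55¢
Coin 1 (nickel, 5¢): balance = 5¢
Coin 2 (quarter, 25¢): balance = 30¢
Coin 3 (quarter, 25¢): balance = 55¢
  → balance >= price → DISPENSE, change = 55 - 55 = 0¢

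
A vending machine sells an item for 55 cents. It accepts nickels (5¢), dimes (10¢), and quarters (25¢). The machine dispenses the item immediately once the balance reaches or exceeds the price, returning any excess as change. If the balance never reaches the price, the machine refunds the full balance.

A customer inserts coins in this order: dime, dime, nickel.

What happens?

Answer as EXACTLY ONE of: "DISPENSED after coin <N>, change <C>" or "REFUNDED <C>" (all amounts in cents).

Price: 55¢
Coin 1 (dime, 10¢): balance = 10¢
Coin 2 (dime, 10¢): balance = 20¢
Coin 3 (nickel, 5¢): balance = 25¢
All coins inserted, balance 25¢ < price 55¢ → REFUND 25¢

Answer: REFUNDED 25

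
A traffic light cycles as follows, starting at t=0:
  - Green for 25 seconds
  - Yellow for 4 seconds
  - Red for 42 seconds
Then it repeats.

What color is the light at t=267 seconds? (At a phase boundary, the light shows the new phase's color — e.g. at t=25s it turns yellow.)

Cycle length = 25 + 4 + 42 = 71s
t = 267, phase_t = 267 mod 71 = 54
54 >= 29 → RED

Answer: red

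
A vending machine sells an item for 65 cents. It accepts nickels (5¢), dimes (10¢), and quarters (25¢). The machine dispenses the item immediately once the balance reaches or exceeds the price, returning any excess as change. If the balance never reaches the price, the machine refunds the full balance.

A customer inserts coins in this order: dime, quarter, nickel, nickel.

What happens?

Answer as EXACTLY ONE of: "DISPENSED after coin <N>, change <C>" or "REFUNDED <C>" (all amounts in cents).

Answer: REFUNDED 45

Derivation:
Price: 65¢
Coin 1 (dime, 10¢): balance = 10¢
Coin 2 (quarter, 25¢): balance = 35¢
Coin 3 (nickel, 5¢): balance = 40¢
Coin 4 (nickel, 5¢): balance = 45¢
All coins inserted, balance 45¢ < price 65¢ → REFUND 45¢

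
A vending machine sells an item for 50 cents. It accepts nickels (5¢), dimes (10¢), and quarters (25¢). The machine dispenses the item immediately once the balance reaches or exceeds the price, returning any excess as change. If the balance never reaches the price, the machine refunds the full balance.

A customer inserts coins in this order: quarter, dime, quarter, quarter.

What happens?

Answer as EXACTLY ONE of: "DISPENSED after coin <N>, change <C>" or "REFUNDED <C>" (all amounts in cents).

Price: 50¢
Coin 1 (quarter, 25¢): balance = 25¢
Coin 2 (dime, 10¢): balance = 35¢
Coin 3 (quarter, 25¢): balance = 60¢
  → balance >= price → DISPENSE, change = 60 - 50 = 10¢

Answer: DISPENSED after coin 3, change 10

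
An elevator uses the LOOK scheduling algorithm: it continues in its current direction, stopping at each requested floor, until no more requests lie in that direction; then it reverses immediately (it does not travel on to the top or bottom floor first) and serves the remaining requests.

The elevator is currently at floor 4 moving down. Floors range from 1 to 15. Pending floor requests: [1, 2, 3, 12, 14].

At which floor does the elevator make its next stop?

Current floor: 4, direction: down
Requests above: [12, 14]
Requests below: [1, 2, 3]
Moving down and requests lie below → nearest below is max([1, 2, 3]) = 3

Answer: 3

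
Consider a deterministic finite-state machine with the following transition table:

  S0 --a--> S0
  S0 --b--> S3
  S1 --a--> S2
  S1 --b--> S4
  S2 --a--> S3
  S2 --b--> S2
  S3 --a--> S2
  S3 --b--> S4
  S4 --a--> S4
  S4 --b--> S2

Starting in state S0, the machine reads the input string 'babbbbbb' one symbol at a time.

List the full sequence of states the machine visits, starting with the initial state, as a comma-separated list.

Answer: S0, S3, S2, S2, S2, S2, S2, S2, S2

Derivation:
Start: S0
  read 'b': S0 --b--> S3
  read 'a': S3 --a--> S2
  read 'b': S2 --b--> S2
  read 'b': S2 --b--> S2
  read 'b': S2 --b--> S2
  read 'b': S2 --b--> S2
  read 'b': S2 --b--> S2
  read 'b': S2 --b--> S2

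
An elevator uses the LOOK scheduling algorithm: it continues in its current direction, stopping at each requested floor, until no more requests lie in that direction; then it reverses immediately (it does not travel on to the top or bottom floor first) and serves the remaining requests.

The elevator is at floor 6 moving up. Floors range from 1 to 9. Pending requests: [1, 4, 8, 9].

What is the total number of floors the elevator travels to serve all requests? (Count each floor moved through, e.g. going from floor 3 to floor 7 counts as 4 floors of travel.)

Answer: 11

Derivation:
Start at floor 6 moving up, LOOK stop order: [8, 9, 4, 1]
  6 → 8: |8-6| = 2, total = 2
  8 → 9: |9-8| = 1, total = 3
  9 → 4: |4-9| = 5, total = 8
  4 → 1: |1-4| = 3, total = 11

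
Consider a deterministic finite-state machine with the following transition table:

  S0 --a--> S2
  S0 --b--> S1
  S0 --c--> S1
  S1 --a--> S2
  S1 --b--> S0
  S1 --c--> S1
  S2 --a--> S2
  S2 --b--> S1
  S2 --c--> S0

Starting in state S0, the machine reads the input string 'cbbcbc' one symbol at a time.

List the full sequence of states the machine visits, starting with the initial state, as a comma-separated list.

Start: S0
  read 'c': S0 --c--> S1
  read 'b': S1 --b--> S0
  read 'b': S0 --b--> S1
  read 'c': S1 --c--> S1
  read 'b': S1 --b--> S0
  read 'c': S0 --c--> S1

Answer: S0, S1, S0, S1, S1, S0, S1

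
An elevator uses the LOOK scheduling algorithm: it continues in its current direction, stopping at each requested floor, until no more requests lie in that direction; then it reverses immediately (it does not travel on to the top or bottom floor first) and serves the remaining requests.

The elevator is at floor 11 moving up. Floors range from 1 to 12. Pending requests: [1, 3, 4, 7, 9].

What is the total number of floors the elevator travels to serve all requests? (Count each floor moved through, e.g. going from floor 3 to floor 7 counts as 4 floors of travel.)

Answer: 10

Derivation:
Start at floor 11 moving up, LOOK stop order: [9, 7, 4, 3, 1]
  11 → 9: |9-11| = 2, total = 2
  9 → 7: |7-9| = 2, total = 4
  7 → 4: |4-7| = 3, total = 7
  4 → 3: |3-4| = 1, total = 8
  3 → 1: |1-3| = 2, total = 10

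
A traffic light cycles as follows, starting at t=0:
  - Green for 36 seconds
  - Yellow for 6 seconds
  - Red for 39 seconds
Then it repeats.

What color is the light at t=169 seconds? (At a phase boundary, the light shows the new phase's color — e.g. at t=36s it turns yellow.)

Answer: green

Derivation:
Cycle length = 36 + 6 + 39 = 81s
t = 169, phase_t = 169 mod 81 = 7
7 < 36 (green end) → GREEN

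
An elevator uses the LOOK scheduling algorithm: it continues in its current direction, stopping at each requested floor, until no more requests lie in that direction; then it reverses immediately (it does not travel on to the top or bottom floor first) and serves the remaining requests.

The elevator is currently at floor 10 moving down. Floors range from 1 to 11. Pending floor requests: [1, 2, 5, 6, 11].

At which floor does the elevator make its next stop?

Current floor: 10, direction: down
Requests above: [11]
Requests below: [1, 2, 5, 6]
Moving down and requests lie below → nearest below is max([1, 2, 5, 6]) = 6

Answer: 6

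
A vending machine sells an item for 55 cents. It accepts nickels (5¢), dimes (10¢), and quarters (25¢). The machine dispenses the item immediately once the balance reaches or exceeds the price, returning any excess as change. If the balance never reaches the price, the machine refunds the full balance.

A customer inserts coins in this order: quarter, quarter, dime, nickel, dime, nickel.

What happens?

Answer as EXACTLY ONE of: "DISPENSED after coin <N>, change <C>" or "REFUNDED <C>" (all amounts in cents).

Price: 55¢
Coin 1 (quarter, 25¢): balance = 25¢
Coin 2 (quarter, 25¢): balance = 50¢
Coin 3 (dime, 10¢): balance = 60¢
  → balance >= price → DISPENSE, change = 60 - 55 = 5¢

Answer: DISPENSED after coin 3, change 5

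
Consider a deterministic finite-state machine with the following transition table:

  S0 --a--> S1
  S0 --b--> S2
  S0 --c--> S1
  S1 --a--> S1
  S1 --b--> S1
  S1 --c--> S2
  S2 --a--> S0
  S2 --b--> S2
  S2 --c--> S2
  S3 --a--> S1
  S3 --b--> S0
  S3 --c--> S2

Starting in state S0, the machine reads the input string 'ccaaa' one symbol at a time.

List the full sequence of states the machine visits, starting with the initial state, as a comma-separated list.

Answer: S0, S1, S2, S0, S1, S1

Derivation:
Start: S0
  read 'c': S0 --c--> S1
  read 'c': S1 --c--> S2
  read 'a': S2 --a--> S0
  read 'a': S0 --a--> S1
  read 'a': S1 --a--> S1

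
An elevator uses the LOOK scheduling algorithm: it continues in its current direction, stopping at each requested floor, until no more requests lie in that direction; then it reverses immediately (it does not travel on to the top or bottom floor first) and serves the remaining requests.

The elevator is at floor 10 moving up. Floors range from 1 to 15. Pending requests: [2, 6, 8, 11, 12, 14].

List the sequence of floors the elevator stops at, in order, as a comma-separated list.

Current: 10, moving UP
Serve above first (ascending): [11, 12, 14]
Then reverse, serve below (descending): [8, 6, 2]

Answer: 11, 12, 14, 8, 6, 2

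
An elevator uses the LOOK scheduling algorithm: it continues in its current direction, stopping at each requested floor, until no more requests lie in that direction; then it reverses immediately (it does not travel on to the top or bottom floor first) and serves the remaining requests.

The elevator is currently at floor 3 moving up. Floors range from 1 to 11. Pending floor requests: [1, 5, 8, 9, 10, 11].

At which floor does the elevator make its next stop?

Answer: 5

Derivation:
Current floor: 3, direction: up
Requests above: [5, 8, 9, 10, 11]
Requests below: [1]
Moving up and requests lie above → nearest above is min([5, 8, 9, 10, 11]) = 5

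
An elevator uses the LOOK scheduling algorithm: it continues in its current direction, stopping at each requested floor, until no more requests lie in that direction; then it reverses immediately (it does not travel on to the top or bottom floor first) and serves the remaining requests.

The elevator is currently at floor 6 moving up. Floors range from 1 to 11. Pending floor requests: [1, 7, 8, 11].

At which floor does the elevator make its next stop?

Current floor: 6, direction: up
Requests above: [7, 8, 11]
Requests below: [1]
Moving up and requests lie above → nearest above is min([7, 8, 11]) = 7

Answer: 7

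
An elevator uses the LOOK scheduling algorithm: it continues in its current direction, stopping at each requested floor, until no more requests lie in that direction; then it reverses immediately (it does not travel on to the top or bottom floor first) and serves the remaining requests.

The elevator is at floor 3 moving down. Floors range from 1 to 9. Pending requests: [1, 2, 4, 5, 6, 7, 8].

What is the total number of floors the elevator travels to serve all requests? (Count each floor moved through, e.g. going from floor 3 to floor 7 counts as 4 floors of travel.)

Answer: 9

Derivation:
Start at floor 3 moving down, LOOK stop order: [2, 1, 4, 5, 6, 7, 8]
  3 → 2: |2-3| = 1, total = 1
  2 → 1: |1-2| = 1, total = 2
  1 → 4: |4-1| = 3, total = 5
  4 → 5: |5-4| = 1, total = 6
  5 → 6: |6-5| = 1, total = 7
  6 → 7: |7-6| = 1, total = 8
  7 → 8: |8-7| = 1, total = 9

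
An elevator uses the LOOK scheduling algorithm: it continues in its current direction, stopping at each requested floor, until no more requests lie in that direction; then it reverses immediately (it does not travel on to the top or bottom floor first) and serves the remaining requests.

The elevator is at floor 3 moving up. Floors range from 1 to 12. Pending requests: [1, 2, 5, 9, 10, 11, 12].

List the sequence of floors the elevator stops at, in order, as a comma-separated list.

Answer: 5, 9, 10, 11, 12, 2, 1

Derivation:
Current: 3, moving UP
Serve above first (ascending): [5, 9, 10, 11, 12]
Then reverse, serve below (descending): [2, 1]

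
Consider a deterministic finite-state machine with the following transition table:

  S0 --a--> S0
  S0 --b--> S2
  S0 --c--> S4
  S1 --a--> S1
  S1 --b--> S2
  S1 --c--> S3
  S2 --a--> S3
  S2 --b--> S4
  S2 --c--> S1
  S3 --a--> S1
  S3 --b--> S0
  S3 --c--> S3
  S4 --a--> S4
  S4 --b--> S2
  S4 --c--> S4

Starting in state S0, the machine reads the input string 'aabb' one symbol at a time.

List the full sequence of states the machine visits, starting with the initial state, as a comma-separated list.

Answer: S0, S0, S0, S2, S4

Derivation:
Start: S0
  read 'a': S0 --a--> S0
  read 'a': S0 --a--> S0
  read 'b': S0 --b--> S2
  read 'b': S2 --b--> S4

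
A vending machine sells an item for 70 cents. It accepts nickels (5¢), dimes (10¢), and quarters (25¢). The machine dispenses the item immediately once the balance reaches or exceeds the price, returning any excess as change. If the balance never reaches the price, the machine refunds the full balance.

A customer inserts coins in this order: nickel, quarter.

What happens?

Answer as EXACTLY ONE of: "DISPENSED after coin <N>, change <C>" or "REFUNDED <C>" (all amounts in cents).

Answer: REFUNDED 30

Derivation:
Price: 70¢
Coin 1 (nickel, 5¢): balance = 5¢
Coin 2 (quarter, 25¢): balance = 30¢
All coins inserted, balance 30¢ < price 70¢ → REFUND 30¢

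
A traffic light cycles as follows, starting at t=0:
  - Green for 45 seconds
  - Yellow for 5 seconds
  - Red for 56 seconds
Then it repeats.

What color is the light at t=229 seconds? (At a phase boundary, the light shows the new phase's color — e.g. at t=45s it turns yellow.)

Cycle length = 45 + 5 + 56 = 106s
t = 229, phase_t = 229 mod 106 = 17
17 < 45 (green end) → GREEN

Answer: green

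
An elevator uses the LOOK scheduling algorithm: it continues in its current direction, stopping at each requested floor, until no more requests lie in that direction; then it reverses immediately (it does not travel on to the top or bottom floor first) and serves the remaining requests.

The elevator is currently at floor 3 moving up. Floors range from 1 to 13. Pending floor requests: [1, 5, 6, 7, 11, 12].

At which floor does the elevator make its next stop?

Current floor: 3, direction: up
Requests above: [5, 6, 7, 11, 12]
Requests below: [1]
Moving up and requests lie above → nearest above is min([5, 6, 7, 11, 12]) = 5

Answer: 5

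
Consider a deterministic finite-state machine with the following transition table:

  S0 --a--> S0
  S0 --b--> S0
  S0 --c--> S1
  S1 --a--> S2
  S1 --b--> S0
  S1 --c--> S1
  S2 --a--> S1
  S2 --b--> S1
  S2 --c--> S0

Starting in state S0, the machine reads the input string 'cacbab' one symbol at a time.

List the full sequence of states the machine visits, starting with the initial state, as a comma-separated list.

Answer: S0, S1, S2, S0, S0, S0, S0

Derivation:
Start: S0
  read 'c': S0 --c--> S1
  read 'a': S1 --a--> S2
  read 'c': S2 --c--> S0
  read 'b': S0 --b--> S0
  read 'a': S0 --a--> S0
  read 'b': S0 --b--> S0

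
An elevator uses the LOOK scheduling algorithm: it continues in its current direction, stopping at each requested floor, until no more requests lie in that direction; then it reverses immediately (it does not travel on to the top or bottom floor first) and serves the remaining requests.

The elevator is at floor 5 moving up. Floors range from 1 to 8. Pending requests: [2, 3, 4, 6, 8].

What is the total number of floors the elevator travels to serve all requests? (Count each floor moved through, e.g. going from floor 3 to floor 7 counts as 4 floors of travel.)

Answer: 9

Derivation:
Start at floor 5 moving up, LOOK stop order: [6, 8, 4, 3, 2]
  5 → 6: |6-5| = 1, total = 1
  6 → 8: |8-6| = 2, total = 3
  8 → 4: |4-8| = 4, total = 7
  4 → 3: |3-4| = 1, total = 8
  3 → 2: |2-3| = 1, total = 9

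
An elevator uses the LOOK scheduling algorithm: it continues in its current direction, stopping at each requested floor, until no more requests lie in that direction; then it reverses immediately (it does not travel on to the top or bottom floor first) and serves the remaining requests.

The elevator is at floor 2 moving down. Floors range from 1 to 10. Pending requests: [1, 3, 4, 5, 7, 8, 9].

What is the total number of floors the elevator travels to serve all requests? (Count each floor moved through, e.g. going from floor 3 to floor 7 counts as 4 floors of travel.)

Start at floor 2 moving down, LOOK stop order: [1, 3, 4, 5, 7, 8, 9]
  2 → 1: |1-2| = 1, total = 1
  1 → 3: |3-1| = 2, total = 3
  3 → 4: |4-3| = 1, total = 4
  4 → 5: |5-4| = 1, total = 5
  5 → 7: |7-5| = 2, total = 7
  7 → 8: |8-7| = 1, total = 8
  8 → 9: |9-8| = 1, total = 9

Answer: 9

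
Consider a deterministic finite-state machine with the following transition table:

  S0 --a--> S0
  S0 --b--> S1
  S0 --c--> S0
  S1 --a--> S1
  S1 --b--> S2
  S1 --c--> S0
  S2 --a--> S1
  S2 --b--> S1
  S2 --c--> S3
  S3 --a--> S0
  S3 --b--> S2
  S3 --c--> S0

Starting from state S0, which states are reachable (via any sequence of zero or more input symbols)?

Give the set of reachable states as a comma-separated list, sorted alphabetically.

BFS from S0:
  visit S0: S0--a-->S0 (seen), S0--b-->S1 (new), S0--c-->S0 (seen)
  visit S1: S1--a-->S1 (seen), S1--b-->S2 (new), S1--c-->S0 (seen)
  visit S2: S2--a-->S1 (seen), S2--b-->S1 (seen), S2--c-->S3 (new)
  visit S3: S3--a-->S0 (seen), S3--b-->S2 (seen), S3--c-->S0 (seen)

Answer: S0, S1, S2, S3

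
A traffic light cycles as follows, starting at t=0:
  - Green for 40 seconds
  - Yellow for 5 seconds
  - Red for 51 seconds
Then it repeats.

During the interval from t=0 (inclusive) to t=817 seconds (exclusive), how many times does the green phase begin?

Cycle = 40+5+51 = 96s
green phase starts at t = k*96 + 0 for k=0,1,2,...
Need k*96+0 < 817 → k < 8.510
k ∈ {0, ..., 8} → 9 starts

Answer: 9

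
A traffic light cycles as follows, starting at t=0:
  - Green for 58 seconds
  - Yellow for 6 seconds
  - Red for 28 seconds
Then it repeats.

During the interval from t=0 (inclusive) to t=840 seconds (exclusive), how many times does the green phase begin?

Cycle = 58+6+28 = 92s
green phase starts at t = k*92 + 0 for k=0,1,2,...
Need k*92+0 < 840 → k < 9.130
k ∈ {0, ..., 9} → 10 starts

Answer: 10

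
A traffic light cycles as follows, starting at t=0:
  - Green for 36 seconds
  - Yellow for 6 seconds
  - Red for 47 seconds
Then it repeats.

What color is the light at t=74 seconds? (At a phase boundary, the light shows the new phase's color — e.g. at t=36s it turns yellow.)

Answer: red

Derivation:
Cycle length = 36 + 6 + 47 = 89s
t = 74, phase_t = 74 mod 89 = 74
74 >= 42 → RED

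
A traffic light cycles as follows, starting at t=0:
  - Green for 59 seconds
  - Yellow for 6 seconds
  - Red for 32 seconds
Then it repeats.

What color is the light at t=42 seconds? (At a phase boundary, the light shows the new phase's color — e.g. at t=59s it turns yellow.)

Cycle length = 59 + 6 + 32 = 97s
t = 42, phase_t = 42 mod 97 = 42
42 < 59 (green end) → GREEN

Answer: green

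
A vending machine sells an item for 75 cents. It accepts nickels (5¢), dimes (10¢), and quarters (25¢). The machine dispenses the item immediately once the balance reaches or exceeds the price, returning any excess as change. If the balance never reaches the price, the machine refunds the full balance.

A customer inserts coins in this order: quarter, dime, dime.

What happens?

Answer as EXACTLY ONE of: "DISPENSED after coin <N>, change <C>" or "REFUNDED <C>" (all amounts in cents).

Price: 75¢
Coin 1 (quarter, 25¢): balance = 25¢
Coin 2 (dime, 10¢): balance = 35¢
Coin 3 (dime, 10¢): balance = 45¢
All coins inserted, balance 45¢ < price 75¢ → REFUND 45¢

Answer: REFUNDED 45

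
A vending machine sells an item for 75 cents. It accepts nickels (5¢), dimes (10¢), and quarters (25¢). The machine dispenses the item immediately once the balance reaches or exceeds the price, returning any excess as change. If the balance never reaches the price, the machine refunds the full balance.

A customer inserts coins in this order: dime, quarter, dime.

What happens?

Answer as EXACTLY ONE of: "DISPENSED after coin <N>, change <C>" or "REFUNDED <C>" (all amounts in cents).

Price: 75¢
Coin 1 (dime, 10¢): balance = 10¢
Coin 2 (quarter, 25¢): balance = 35¢
Coin 3 (dime, 10¢): balance = 45¢
All coins inserted, balance 45¢ < price 75¢ → REFUND 45¢

Answer: REFUNDED 45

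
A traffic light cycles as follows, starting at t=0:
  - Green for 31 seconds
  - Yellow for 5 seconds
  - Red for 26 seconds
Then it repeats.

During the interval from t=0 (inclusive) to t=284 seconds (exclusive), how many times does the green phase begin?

Answer: 5

Derivation:
Cycle = 31+5+26 = 62s
green phase starts at t = k*62 + 0 for k=0,1,2,...
Need k*62+0 < 284 → k < 4.581
k ∈ {0, ..., 4} → 5 starts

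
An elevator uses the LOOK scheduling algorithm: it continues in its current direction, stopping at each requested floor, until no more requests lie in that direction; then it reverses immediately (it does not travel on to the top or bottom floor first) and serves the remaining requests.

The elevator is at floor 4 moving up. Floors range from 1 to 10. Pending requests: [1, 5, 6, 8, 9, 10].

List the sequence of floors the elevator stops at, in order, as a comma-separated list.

Current: 4, moving UP
Serve above first (ascending): [5, 6, 8, 9, 10]
Then reverse, serve below (descending): [1]

Answer: 5, 6, 8, 9, 10, 1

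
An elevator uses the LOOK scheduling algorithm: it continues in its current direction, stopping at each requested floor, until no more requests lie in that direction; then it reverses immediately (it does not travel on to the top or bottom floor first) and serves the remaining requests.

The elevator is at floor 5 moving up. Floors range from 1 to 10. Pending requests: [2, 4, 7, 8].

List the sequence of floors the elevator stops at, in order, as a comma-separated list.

Answer: 7, 8, 4, 2

Derivation:
Current: 5, moving UP
Serve above first (ascending): [7, 8]
Then reverse, serve below (descending): [4, 2]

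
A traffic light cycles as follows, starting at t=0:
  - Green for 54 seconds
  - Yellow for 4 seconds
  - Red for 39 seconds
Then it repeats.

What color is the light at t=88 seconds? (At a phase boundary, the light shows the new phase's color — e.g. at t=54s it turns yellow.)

Cycle length = 54 + 4 + 39 = 97s
t = 88, phase_t = 88 mod 97 = 88
88 >= 58 → RED

Answer: red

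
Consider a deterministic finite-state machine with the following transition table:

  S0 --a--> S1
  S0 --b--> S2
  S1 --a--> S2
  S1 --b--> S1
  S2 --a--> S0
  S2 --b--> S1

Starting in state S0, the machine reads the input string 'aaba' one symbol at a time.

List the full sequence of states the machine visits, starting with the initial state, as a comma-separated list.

Start: S0
  read 'a': S0 --a--> S1
  read 'a': S1 --a--> S2
  read 'b': S2 --b--> S1
  read 'a': S1 --a--> S2

Answer: S0, S1, S2, S1, S2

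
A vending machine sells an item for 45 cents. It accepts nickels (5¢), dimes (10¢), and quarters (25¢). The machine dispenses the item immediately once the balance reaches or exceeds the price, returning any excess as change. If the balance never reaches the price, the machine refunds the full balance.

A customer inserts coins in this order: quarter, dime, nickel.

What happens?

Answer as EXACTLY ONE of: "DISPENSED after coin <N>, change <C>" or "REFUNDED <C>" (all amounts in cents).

Price: 45¢
Coin 1 (quarter, 25¢): balance = 25¢
Coin 2 (dime, 10¢): balance = 35¢
Coin 3 (nickel, 5¢): balance = 40¢
All coins inserted, balance 40¢ < price 45¢ → REFUND 40¢

Answer: REFUNDED 40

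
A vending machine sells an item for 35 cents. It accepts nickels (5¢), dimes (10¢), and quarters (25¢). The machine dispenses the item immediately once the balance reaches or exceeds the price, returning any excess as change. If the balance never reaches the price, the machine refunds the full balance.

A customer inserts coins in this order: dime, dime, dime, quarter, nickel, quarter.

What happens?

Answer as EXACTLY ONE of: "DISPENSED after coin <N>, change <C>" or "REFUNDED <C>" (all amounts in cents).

Price: 35¢
Coin 1 (dime, 10¢): balance = 10¢
Coin 2 (dime, 10¢): balance = 20¢
Coin 3 (dime, 10¢): balance = 30¢
Coin 4 (quarter, 25¢): balance = 55¢
  → balance >= price → DISPENSE, change = 55 - 35 = 20¢

Answer: DISPENSED after coin 4, change 20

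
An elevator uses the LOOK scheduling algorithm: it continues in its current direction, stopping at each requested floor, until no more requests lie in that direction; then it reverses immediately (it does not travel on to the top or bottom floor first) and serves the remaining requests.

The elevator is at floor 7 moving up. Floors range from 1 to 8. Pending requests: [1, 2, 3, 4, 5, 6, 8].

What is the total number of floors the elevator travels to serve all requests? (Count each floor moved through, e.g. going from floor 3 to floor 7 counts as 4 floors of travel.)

Answer: 8

Derivation:
Start at floor 7 moving up, LOOK stop order: [8, 6, 5, 4, 3, 2, 1]
  7 → 8: |8-7| = 1, total = 1
  8 → 6: |6-8| = 2, total = 3
  6 → 5: |5-6| = 1, total = 4
  5 → 4: |4-5| = 1, total = 5
  4 → 3: |3-4| = 1, total = 6
  3 → 2: |2-3| = 1, total = 7
  2 → 1: |1-2| = 1, total = 8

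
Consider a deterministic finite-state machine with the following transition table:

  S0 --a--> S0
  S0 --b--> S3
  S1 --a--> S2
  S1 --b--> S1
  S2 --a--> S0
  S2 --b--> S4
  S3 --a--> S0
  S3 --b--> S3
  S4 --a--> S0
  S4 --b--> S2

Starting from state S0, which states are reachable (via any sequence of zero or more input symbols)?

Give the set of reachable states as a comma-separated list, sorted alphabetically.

BFS from S0:
  visit S0: S0--a-->S0 (seen), S0--b-->S3 (new)
  visit S3: S3--a-->S0 (seen), S3--b-->S3 (seen)

Answer: S0, S3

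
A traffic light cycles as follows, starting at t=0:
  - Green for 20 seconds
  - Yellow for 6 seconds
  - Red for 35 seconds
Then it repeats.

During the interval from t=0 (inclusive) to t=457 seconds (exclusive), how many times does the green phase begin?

Answer: 8

Derivation:
Cycle = 20+6+35 = 61s
green phase starts at t = k*61 + 0 for k=0,1,2,...
Need k*61+0 < 457 → k < 7.492
k ∈ {0, ..., 7} → 8 starts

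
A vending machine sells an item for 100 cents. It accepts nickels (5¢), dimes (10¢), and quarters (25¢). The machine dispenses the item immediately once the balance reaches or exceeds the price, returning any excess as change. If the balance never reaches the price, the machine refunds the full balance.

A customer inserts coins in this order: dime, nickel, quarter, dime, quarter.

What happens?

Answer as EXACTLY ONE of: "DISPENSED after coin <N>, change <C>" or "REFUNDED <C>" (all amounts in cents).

Answer: REFUNDED 75

Derivation:
Price: 100¢
Coin 1 (dime, 10¢): balance = 10¢
Coin 2 (nickel, 5¢): balance = 15¢
Coin 3 (quarter, 25¢): balance = 40¢
Coin 4 (dime, 10¢): balance = 50¢
Coin 5 (quarter, 25¢): balance = 75¢
All coins inserted, balance 75¢ < price 100¢ → REFUND 75¢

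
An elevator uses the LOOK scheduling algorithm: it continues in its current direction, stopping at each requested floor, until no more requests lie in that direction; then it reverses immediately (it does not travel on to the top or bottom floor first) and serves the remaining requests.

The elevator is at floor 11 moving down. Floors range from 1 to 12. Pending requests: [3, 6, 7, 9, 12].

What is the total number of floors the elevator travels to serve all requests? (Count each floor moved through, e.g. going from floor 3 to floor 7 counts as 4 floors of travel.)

Start at floor 11 moving down, LOOK stop order: [9, 7, 6, 3, 12]
  11 → 9: |9-11| = 2, total = 2
  9 → 7: |7-9| = 2, total = 4
  7 → 6: |6-7| = 1, total = 5
  6 → 3: |3-6| = 3, total = 8
  3 → 12: |12-3| = 9, total = 17

Answer: 17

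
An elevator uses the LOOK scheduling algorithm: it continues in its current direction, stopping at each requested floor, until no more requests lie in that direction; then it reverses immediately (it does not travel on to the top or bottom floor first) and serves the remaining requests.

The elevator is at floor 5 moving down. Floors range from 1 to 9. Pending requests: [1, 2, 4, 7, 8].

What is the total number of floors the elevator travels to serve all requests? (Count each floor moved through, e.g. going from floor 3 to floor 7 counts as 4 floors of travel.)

Answer: 11

Derivation:
Start at floor 5 moving down, LOOK stop order: [4, 2, 1, 7, 8]
  5 → 4: |4-5| = 1, total = 1
  4 → 2: |2-4| = 2, total = 3
  2 → 1: |1-2| = 1, total = 4
  1 → 7: |7-1| = 6, total = 10
  7 → 8: |8-7| = 1, total = 11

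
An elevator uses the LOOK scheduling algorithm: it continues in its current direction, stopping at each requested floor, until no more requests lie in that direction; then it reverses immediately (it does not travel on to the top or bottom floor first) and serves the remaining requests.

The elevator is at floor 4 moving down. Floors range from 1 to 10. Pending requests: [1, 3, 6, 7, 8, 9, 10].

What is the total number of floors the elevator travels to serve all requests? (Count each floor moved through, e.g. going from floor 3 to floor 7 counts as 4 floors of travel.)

Start at floor 4 moving down, LOOK stop order: [3, 1, 6, 7, 8, 9, 10]
  4 → 3: |3-4| = 1, total = 1
  3 → 1: |1-3| = 2, total = 3
  1 → 6: |6-1| = 5, total = 8
  6 → 7: |7-6| = 1, total = 9
  7 → 8: |8-7| = 1, total = 10
  8 → 9: |9-8| = 1, total = 11
  9 → 10: |10-9| = 1, total = 12

Answer: 12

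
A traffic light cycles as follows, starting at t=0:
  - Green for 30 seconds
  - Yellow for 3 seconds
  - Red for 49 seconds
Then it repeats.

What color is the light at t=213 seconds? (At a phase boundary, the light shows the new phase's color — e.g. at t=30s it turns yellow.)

Cycle length = 30 + 3 + 49 = 82s
t = 213, phase_t = 213 mod 82 = 49
49 >= 33 → RED

Answer: red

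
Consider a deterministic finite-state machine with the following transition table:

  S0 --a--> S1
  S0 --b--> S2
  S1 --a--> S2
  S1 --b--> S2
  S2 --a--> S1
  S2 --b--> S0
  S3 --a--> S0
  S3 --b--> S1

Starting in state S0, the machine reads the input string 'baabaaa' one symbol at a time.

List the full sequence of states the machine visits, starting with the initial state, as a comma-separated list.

Answer: S0, S2, S1, S2, S0, S1, S2, S1

Derivation:
Start: S0
  read 'b': S0 --b--> S2
  read 'a': S2 --a--> S1
  read 'a': S1 --a--> S2
  read 'b': S2 --b--> S0
  read 'a': S0 --a--> S1
  read 'a': S1 --a--> S2
  read 'a': S2 --a--> S1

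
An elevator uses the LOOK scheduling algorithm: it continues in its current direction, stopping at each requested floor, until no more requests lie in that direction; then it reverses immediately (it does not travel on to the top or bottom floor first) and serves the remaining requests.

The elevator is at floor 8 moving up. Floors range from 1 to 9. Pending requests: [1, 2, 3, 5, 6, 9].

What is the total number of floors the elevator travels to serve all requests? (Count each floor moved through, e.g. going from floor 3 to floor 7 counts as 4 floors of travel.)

Answer: 9

Derivation:
Start at floor 8 moving up, LOOK stop order: [9, 6, 5, 3, 2, 1]
  8 → 9: |9-8| = 1, total = 1
  9 → 6: |6-9| = 3, total = 4
  6 → 5: |5-6| = 1, total = 5
  5 → 3: |3-5| = 2, total = 7
  3 → 2: |2-3| = 1, total = 8
  2 → 1: |1-2| = 1, total = 9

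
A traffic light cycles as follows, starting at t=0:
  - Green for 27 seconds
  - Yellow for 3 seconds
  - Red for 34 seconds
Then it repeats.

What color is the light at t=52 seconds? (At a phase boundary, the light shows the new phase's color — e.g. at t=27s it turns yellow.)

Answer: red

Derivation:
Cycle length = 27 + 3 + 34 = 64s
t = 52, phase_t = 52 mod 64 = 52
52 >= 30 → RED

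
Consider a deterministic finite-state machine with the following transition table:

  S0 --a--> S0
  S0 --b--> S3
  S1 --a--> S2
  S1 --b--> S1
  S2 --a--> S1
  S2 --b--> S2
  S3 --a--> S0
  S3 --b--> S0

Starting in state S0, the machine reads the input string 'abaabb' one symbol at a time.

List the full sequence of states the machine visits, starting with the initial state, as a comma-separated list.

Start: S0
  read 'a': S0 --a--> S0
  read 'b': S0 --b--> S3
  read 'a': S3 --a--> S0
  read 'a': S0 --a--> S0
  read 'b': S0 --b--> S3
  read 'b': S3 --b--> S0

Answer: S0, S0, S3, S0, S0, S3, S0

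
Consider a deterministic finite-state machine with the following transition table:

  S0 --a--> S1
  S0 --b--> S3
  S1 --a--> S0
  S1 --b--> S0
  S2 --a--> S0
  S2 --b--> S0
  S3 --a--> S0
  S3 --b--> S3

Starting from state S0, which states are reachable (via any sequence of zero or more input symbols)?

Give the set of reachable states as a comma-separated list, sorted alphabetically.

BFS from S0:
  visit S0: S0--a-->S1 (new), S0--b-->S3 (new)
  visit S1: S1--a-->S0 (seen), S1--b-->S0 (seen)
  visit S3: S3--a-->S0 (seen), S3--b-->S3 (seen)

Answer: S0, S1, S3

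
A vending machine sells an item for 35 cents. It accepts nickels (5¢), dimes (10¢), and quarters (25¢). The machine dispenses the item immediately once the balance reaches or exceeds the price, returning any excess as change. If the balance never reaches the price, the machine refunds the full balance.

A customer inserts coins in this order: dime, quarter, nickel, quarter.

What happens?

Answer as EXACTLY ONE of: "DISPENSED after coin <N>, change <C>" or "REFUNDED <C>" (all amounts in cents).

Answer: DISPENSED after coin 2, change 0

Derivation:
Price: 35¢
Coin 1 (dime, 10¢): balance = 10¢
Coin 2 (quarter, 25¢): balance = 35¢
  → balance >= price → DISPENSE, change = 35 - 35 = 0¢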